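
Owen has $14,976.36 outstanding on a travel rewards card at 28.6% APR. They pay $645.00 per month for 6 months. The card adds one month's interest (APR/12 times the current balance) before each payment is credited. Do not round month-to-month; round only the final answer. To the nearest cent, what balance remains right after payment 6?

Monthly rate r = 28.6%/12 = 2.38333% = 0.0238333.
Each month: B ← B·(1+r) − $645.00.
Month 1: interest $356.94; balance after payment $14,688.30.
Month 2: interest $350.07; balance after payment $14,393.37.
Month 3: interest $343.04; balance after payment $14,091.41.
Month 4: interest $335.85; balance after payment $13,782.25.
Month 5: interest $328.48; balance after payment $13,465.73.
Month 6: interest $320.93; balance after payment $13,141.67.

$13,141.67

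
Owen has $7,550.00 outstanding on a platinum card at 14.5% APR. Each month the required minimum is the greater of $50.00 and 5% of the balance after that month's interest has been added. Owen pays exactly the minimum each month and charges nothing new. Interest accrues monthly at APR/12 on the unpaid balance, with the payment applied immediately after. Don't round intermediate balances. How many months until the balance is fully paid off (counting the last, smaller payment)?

75 months

Monthly rate r = 14.5%/12 = 1.20833% = 0.0120833.
While 5% of the post-interest balance exceeds $50.00, each month B ← (B·(1+r))·(1 − 0.05), i.e. B shrinks by the factor (1+r)·0.95 = 0.96148.
This holds for months 1–52. Entering month 53 the balance is $979.09; 5% of the post-interest balance is now below $50.00, so the flat $50.00 minimum applies from here.
From month 53 a fixed $50.00 at rate r clears $979.09 in 23 more payments. Total: 52 + 23 = 75 months.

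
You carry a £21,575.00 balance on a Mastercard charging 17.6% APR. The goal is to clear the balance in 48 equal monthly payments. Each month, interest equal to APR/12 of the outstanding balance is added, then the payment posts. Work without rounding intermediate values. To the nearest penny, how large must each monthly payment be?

Monthly rate r = 17.6%/12 = 1.46667% = 0.0146667.
Level-payment amortization: P = B₀·r / (1 − (1+r)^(−n)) = 21575.00·0.0146667 / (1 − 1.01467^(−48)).
Denominator 1 − (1+r)^(−48) = 0.50286182.
P = 316.433 / 0.50286182 ≈ 629.26.

£629.26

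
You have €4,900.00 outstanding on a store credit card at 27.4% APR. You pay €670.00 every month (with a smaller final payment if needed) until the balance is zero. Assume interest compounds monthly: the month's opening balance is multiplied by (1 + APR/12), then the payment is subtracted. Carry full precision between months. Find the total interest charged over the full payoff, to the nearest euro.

€523

Monthly rate r = 27.4%/12 = 2.28333% = 0.0228333.
Payoff takes n = ⌈−ln(1 − rB₀/P)/ln(1+r)⌉ = ⌈8.093⌉ = 9 payments; the last is €62.88.
Total paid = 8·€670.00 + €62.88 = €5,422.88.
Total interest = total paid − principal = €5,422.88 − €4,900.00 = €522.88.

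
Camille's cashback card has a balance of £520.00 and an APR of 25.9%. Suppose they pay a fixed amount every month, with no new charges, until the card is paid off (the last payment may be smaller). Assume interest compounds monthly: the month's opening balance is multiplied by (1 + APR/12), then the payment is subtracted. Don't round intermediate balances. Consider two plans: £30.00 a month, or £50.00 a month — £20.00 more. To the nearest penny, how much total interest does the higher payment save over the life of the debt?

£63.06

Monthly rate r = 25.9%/12 = 2.15833% = 0.0215833.
At £30.00/mo: n = ⌈−ln(1 − rB₀/P)/ln(1+r)⌉ = 22 payments (last £28.33); total interest = total paid − £520.00 = £138.33.
At £50.00/mo: 12 payments (last £45.27); total interest £75.27.
Interest saved = £138.33 − £75.27 = £63.06.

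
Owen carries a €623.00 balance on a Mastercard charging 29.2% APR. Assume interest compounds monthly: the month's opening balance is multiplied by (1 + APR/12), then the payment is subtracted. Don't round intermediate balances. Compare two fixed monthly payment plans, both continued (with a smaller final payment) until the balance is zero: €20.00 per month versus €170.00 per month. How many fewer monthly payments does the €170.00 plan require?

Monthly rate r = 29.2%/12 = 2.43333% = 0.0243333.
At €20.00/mo: n = ⌈−ln(1 − rB₀/P)/ln(1+r)⌉ = 60 payments (last €0.23); total interest = total paid − €623.00 = €557.23.
At €170.00/mo: 4 payments (last €150.66); total interest €37.66.
Payments saved = 60 − 4 = 56.

56 fewer payments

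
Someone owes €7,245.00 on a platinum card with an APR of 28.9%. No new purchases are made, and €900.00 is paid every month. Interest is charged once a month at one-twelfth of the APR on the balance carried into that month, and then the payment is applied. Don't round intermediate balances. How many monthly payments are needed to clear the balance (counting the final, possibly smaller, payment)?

Monthly rate r = 28.9%/12 = 2.40833% = 0.0240833.
Recurrence: B ← B·(1+r) − €900.00.
Month 1: interest €174.48; balance after payment €6,519.48.
Month 2: interest €157.01; balance after payment €5,776.49.
Closed form: n = −ln(1 − rB₀/P)/ln(1+r) = −ln(0.80613)/ln(1.02408) ≈ 9.056, so the balance reaches zero during payment 10.

10 payments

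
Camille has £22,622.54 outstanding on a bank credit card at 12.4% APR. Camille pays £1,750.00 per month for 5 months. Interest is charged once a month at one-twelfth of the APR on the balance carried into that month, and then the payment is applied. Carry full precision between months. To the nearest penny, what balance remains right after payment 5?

£14,883.07

Monthly rate r = 12.4%/12 = 1.03333% = 0.0103333.
Each month: B ← B·(1+r) − £1,750.00.
Month 1: interest £233.77; balance after payment £21,106.31.
Month 2: interest £218.10; balance after payment £19,574.40.
Month 3: interest £202.27; balance after payment £18,026.67.
Month 4: interest £186.28; balance after payment £16,462.95.
Month 5: interest £170.12; balance after payment £14,883.07.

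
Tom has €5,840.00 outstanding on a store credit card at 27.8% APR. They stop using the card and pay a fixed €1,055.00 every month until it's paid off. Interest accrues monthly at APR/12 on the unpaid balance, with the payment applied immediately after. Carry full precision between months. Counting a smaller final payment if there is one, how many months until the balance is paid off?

6 payments

Monthly rate r = 27.8%/12 = 2.31667% = 0.0231667.
Recurrence: B ← B·(1+r) − €1,055.00.
Month 1: interest €135.29; balance after payment €4,920.29.
Month 2: interest €113.99; balance after payment €3,979.28.
Month 3: interest €92.19; balance after payment €3,016.47.
Month 4: interest €69.88; balance after payment €2,031.35.
Month 5: interest €47.06; balance after payment €1,023.41.
Month 6: interest €23.71; balance after payment €0.00.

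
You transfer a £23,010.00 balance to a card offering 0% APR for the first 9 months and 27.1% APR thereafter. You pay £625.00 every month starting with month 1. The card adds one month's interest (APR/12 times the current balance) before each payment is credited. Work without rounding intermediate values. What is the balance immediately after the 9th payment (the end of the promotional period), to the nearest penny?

£17,385.00

Promo months 1–9 at r₀ = 0%/12 = 0; months 10+ at r₁ = 27.1%/12 = 0.0225833.
After month 9 (no interest yet): B = £23,010.00 − 9·£625.00 = £17,385.00.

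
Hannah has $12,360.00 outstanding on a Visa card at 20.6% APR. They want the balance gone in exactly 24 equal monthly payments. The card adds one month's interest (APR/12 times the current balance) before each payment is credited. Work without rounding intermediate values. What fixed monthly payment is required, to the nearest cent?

$632.70

Monthly rate r = 20.6%/12 = 1.71667% = 0.0171667.
Level-payment amortization: P = B₀·r / (1 − (1+r)^(−n)) = 12360.00·0.0171667 / (1 − 1.01717^(−24)).
Denominator 1 − (1+r)^(−24) = 0.335355936.
P = 212.18 / 0.335355936 ≈ 632.70.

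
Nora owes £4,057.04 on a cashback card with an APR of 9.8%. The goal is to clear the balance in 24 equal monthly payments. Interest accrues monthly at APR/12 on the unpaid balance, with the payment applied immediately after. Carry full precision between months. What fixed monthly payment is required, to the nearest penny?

£186.84

Monthly rate r = 9.8%/12 = 0.816667% = 0.00816667.
Level-payment amortization: P = B₀·r / (1 − (1+r)^(−n)) = 4057.04·0.00816667 / (1 − 1.00817^(−24)).
Denominator 1 − (1+r)^(−24) = 0.177333181.
P = 33.1325 / 0.177333181 ≈ 186.84.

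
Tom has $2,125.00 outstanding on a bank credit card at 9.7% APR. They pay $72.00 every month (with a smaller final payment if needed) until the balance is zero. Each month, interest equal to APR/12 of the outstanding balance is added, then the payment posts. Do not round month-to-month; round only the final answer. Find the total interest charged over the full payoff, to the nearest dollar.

$313

Monthly rate r = 9.7%/12 = 0.808333% = 0.00808333.
Payoff takes n = ⌈−ln(1 − rB₀/P)/ln(1+r)⌉ = ⌈33.855⌉ = 34 payments; the last is $61.57.
Total paid = 33·$72.00 + $61.57 = $2,437.57.
Total interest = total paid − principal = $2,437.57 − $2,125.00 = $312.57.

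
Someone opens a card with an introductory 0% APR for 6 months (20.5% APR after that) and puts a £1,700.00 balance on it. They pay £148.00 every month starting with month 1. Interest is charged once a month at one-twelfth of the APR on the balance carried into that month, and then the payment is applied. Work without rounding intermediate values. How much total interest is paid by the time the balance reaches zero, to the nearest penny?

£48.07

Promo months 1–6 at r₀ = 0%/12 = 0; months 7+ at r₁ = 20.5%/12 = 0.0170833.
After month 6 (no interest yet): B = £1,700.00 − 6·£148.00 = £812.00.
Then at r₁ with £148.00/mo: n₂ = −ln(1 − r₁·B/P)/ln(1+r₁) ≈ 5.81 → 6 more payments.
Total paid = 11·£148.00 + £120.07 = £1,748.07; interest = £1,748.07 − £1,700.00 = £48.07.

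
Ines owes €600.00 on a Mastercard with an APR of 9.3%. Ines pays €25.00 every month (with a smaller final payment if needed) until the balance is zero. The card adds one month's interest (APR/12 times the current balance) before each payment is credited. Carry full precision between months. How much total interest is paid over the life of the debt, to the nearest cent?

Monthly rate r = 9.3%/12 = 0.775% = 0.00775.
Payoff takes n = ⌈−ln(1 − rB₀/P)/ln(1+r)⌉ = ⌈26.657⌉ = 27 payments; the last is €16.45.
Total paid = 26·€25.00 + €16.45 = €666.45.
Total interest = total paid − principal = €666.45 − €600.00 = €66.45.

€66.45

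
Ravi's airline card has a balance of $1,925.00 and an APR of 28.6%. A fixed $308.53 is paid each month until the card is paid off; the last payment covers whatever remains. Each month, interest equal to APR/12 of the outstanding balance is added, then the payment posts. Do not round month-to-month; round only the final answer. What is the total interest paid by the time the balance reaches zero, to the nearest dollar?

Monthly rate r = 28.6%/12 = 2.38333% = 0.0238333.
Payoff takes n = ⌈−ln(1 − rB₀/P)/ln(1+r)⌉ = ⌈6.835⌉ = 7 payments; the last is $258.17.
Total paid = 6·$308.53 + $258.17 = $2,109.35.
Total interest = total paid − principal = $2,109.35 − $1,925.00 = $184.35.

$184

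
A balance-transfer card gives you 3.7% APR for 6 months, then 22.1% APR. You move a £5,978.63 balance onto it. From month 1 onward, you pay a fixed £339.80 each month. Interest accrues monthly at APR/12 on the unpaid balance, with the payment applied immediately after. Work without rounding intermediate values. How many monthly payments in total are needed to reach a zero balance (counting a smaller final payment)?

Promo months 1–6 at r₀ = 3.7%/12 = 0.00308333; months 7+ at r₁ = 22.1%/12 = 0.0184167.
After month 6: iterate B ← B·(1+r₀) − £339.80 for 6 months → £4,035.51.
Then at r₁ with £339.80/mo: n₂ = −ln(1 − r₁·B/P)/ln(1+r₁) ≈ 13.53 → 14 more payments.

20 months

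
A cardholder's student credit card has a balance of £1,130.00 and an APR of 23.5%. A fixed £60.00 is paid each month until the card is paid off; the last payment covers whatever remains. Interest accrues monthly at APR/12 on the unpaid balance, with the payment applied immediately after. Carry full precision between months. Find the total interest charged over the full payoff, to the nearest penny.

£293.74

Monthly rate r = 23.5%/12 = 1.95833% = 0.0195833.
Payoff takes n = ⌈−ln(1 − rB₀/P)/ln(1+r)⌉ = ⌈23.727⌉ = 24 payments; the last is £43.74.
Total paid = 23·£60.00 + £43.74 = £1,423.74.
Total interest = total paid − principal = £1,423.74 − £1,130.00 = £293.74.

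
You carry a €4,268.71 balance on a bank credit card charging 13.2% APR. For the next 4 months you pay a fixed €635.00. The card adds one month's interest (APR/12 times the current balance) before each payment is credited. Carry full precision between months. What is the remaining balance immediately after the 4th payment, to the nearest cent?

Monthly rate r = 13.2%/12 = 1.1% = 0.011.
Each month: B ← B·(1+r) − €635.00.
Month 1: interest €46.96; balance after payment €3,680.67.
Month 2: interest €40.49; balance after payment €3,086.15.
Month 3: interest €33.95; balance after payment €2,485.10.
Month 4: interest €27.34; balance after payment €1,877.44.

€1,877.44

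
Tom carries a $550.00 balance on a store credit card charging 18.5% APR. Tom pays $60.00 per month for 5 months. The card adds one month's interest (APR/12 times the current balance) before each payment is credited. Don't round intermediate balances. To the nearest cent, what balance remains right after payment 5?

$284.33

Monthly rate r = 18.5%/12 = 1.54167% = 0.0154167.
Each month: B ← B·(1+r) − $60.00.
Month 1: interest $8.48; balance after payment $498.48.
Month 2: interest $7.68; balance after payment $446.16.
Month 3: interest $6.88; balance after payment $393.04.
Month 4: interest $6.06; balance after payment $339.10.
Month 5: interest $5.23; balance after payment $284.33.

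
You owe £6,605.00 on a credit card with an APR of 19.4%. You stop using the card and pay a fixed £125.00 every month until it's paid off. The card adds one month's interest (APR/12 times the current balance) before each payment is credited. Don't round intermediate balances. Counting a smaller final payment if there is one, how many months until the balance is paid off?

121 payments

Monthly rate r = 19.4%/12 = 1.61667% = 0.0161667.
Recurrence: B ← B·(1+r) − £125.00.
Month 1: interest £106.78; balance after payment £6,586.78.
Month 2: interest £106.49; balance after payment £6,568.27.
Closed form: n = −ln(1 − rB₀/P)/ln(1+r) = −ln(0.14575)/ln(1.01617) ≈ 120.084, so the balance reaches zero during payment 121.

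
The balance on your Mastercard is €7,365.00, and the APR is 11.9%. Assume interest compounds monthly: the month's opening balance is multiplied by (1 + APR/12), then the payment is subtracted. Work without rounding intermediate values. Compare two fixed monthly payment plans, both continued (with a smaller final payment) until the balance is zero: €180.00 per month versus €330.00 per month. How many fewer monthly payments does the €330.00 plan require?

Monthly rate r = 11.9%/12 = 0.991667% = 0.00991667.
At €180.00/mo: n = ⌈−ln(1 − rB₀/P)/ln(1+r)⌉ = 53 payments (last €134.06); total interest = total paid − €7,365.00 = €2,129.06.
At €330.00/mo: 26 payments (last €116.15); total interest €1,001.15.
Payments saved = 53 − 26 = 27.

27 fewer payments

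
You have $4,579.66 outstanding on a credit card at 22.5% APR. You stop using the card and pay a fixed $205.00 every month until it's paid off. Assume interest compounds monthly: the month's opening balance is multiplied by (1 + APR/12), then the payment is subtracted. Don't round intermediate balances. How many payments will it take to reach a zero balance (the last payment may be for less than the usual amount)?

30 payments

Monthly rate r = 22.5%/12 = 1.875% = 0.01875.
Recurrence: B ← B·(1+r) − $205.00.
Month 1: interest $85.87; balance after payment $4,460.53.
Month 2: interest $83.63; balance after payment $4,339.16.
Closed form: n = −ln(1 − rB₀/P)/ln(1+r) = −ln(0.58113)/ln(1.01875) ≈ 29.219, so the balance reaches zero during payment 30.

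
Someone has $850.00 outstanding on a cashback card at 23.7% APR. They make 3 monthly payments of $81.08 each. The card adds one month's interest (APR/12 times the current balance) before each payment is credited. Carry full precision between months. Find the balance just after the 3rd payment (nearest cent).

Monthly rate r = 23.7%/12 = 1.975% = 0.01975.
Each month: B ← B·(1+r) − $81.08.
Month 1: interest $16.79; balance after payment $785.71.
Month 2: interest $15.52; balance after payment $720.15.
Month 3: interest $14.22; balance after payment $653.29.

$653.29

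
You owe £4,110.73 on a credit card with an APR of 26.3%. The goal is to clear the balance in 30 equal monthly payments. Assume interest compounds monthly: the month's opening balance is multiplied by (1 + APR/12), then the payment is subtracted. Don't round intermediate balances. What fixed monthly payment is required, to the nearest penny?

£188.42

Monthly rate r = 26.3%/12 = 2.19167% = 0.0219167.
Level-payment amortization: P = B₀·r / (1 − (1+r)^(−n)) = 4110.73·0.0219167 / (1 − 1.02192^(−30)).
Denominator 1 − (1+r)^(−30) = 0.478162201.
P = 90.0935 / 0.478162201 ≈ 188.42.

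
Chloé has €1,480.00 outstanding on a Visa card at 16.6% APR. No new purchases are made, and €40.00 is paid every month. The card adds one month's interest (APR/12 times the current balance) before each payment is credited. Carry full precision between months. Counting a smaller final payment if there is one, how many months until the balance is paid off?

Monthly rate r = 16.6%/12 = 1.38333% = 0.0138333.
Recurrence: B ← B·(1+r) − €40.00.
Month 1: interest €20.47; balance after payment €1,460.47.
Month 2: interest €20.20; balance after payment €1,440.68.
Closed form: n = −ln(1 − rB₀/P)/ln(1+r) = −ln(0.48817)/ln(1.01383) ≈ 52.196, so the balance reaches zero during payment 53.

53 months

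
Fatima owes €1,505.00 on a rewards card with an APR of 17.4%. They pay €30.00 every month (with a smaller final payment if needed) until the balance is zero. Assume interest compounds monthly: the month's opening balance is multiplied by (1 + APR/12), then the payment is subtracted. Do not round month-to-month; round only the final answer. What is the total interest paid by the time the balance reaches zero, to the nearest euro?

Monthly rate r = 17.4%/12 = 1.45% = 0.0145.
Payoff takes n = ⌈−ln(1 − rB₀/P)/ln(1+r)⌉ = ⌈90.290⌉ = 91 payments; the last is €8.76.
Total paid = 90·€30.00 + €8.76 = €2,708.76.
Total interest = total paid − principal = €2,708.76 − €1,505.00 = €1,203.76.

€1,204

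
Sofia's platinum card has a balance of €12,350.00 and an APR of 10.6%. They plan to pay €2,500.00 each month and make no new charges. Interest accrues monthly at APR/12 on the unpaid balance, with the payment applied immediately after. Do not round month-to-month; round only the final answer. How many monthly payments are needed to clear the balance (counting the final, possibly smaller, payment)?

Monthly rate r = 10.6%/12 = 0.883333% = 0.00883333.
Recurrence: B ← B·(1+r) − €2,500.00.
Month 1: interest €109.09; balance after payment €9,959.09.
Month 2: interest €87.97; balance after payment €7,547.06.
Month 3: interest €66.67; balance after payment €5,113.73.
Month 4: interest €45.17; balance after payment €2,658.90.
Month 5: interest €23.49; balance after payment €182.39.
Month 6: interest €1.61; balance after payment €0.00.

6 payments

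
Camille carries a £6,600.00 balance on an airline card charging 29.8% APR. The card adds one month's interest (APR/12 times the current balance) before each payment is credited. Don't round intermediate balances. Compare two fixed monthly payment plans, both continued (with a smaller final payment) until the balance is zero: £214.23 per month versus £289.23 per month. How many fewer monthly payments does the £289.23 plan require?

25 fewer payments

Monthly rate r = 29.8%/12 = 2.48333% = 0.0248333.
At £214.23/mo: n = ⌈−ln(1 − rB₀/P)/ln(1+r)⌉ = 60 payments (last £10.42); total interest = total paid − £6,600.00 = £6,049.99.
At £289.23/mo: 35 payments (last £26.85); total interest £3,260.67.
Payments saved = 60 − 35 = 25.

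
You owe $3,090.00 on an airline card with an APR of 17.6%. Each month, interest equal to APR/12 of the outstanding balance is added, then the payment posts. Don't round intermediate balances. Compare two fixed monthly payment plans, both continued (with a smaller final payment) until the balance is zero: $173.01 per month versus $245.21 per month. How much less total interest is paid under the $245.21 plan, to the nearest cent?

Monthly rate r = 17.6%/12 = 1.46667% = 0.0146667.
At $173.01/mo: n = ⌈−ln(1 − rB₀/P)/ln(1+r)⌉ = 21 payments (last $149.17); total interest = total paid − $3,090.00 = $519.37.
At $245.21/mo: 15 payments (last $8.58); total interest $351.52.
Interest saved = $519.37 − $351.52 = $167.85.

$167.85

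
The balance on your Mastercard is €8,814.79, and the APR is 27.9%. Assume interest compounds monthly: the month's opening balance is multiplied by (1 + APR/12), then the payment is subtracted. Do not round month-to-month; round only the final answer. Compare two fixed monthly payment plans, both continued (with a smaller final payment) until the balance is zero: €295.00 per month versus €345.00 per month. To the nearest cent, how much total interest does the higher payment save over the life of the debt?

Monthly rate r = 27.9%/12 = 2.325% = 0.02325.
At €295.00/mo: n = ⌈−ln(1 − rB₀/P)/ln(1+r)⌉ = 52 payments (last €185.19); total interest = total paid − €8,814.79 = €6,415.40.
At €345.00/mo: 40 payments (last €77.72); total interest €4,717.93.
Interest saved = €6,415.40 − €4,717.93 = €1,697.47.

€1,697.47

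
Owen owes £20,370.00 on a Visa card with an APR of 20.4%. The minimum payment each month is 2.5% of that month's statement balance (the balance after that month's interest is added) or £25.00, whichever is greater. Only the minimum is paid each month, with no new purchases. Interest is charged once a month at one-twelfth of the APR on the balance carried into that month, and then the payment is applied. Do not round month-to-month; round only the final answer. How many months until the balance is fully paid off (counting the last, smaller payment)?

Monthly rate r = 20.4%/12 = 1.7% = 0.017.
While 2.5% of the post-interest balance exceeds £25.00, each month B ← (B·(1+r))·(1 − 0.025), i.e. B shrinks by the factor (1+r)·0.975 = 0.99157.
This holds for months 1–359. Entering month 360 the balance is £976.95; 2.5% of the post-interest balance is now below £25.00, so the flat £25.00 minimum applies from here.
From month 360 a fixed £25.00 at rate r clears £976.95 in 65 more payments. Total: 359 + 65 = 424 months.

424 months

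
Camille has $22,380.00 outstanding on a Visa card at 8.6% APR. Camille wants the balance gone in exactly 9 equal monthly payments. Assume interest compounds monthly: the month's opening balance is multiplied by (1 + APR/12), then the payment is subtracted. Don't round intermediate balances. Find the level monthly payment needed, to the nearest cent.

Monthly rate r = 8.6%/12 = 0.716667% = 0.00716667.
Level-payment amortization: P = B₀·r / (1 − (1+r)^(−n)) = 22380.00·0.00716667 / (1 − 1.00717^(−9)).
Denominator 1 − (1+r)^(−9) = 0.0622482027.
P = 160.39 / 0.0622482027 ≈ 2576.62.

$2,576.62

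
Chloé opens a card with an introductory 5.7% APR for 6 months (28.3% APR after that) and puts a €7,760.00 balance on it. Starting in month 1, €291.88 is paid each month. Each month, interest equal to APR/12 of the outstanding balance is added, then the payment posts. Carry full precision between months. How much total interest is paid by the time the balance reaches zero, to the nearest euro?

Promo months 1–6 at r₀ = 5.7%/12 = 0.00475; months 7+ at r₁ = 28.3%/12 = 0.0235833.
After month 6: iterate B ← B·(1+r₀) − €291.88 for 6 months → €6,211.59.
Then at r₁ with €291.88/mo: n₂ = −ln(1 − r₁·B/P)/ln(1+r₁) ≈ 29.90 → 30 more payments.
Total paid = 35·€291.88 + €262.60 = €10,478.40; interest = €10,478.40 − €7,760.00 = €2,718.40.

€2,718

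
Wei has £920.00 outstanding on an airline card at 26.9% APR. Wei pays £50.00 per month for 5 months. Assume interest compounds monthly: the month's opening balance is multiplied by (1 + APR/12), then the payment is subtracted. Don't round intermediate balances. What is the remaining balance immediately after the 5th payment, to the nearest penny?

£766.38

Monthly rate r = 26.9%/12 = 2.24167% = 0.0224167.
Each month: B ← B·(1+r) − £50.00.
Month 1: interest £20.62; balance after payment £890.62.
Month 2: interest £19.96; balance after payment £860.59.
Month 3: interest £19.29; balance after payment £829.88.
Month 4: interest £18.60; balance after payment £798.48.
Month 5: interest £17.90; balance after payment £766.38.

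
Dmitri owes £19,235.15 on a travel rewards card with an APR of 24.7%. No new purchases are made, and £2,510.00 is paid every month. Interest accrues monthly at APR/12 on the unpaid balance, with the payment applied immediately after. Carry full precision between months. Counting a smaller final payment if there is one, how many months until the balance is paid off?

9 months

Monthly rate r = 24.7%/12 = 2.05833% = 0.0205833.
Recurrence: B ← B·(1+r) − £2,510.00.
Month 1: interest £395.92; balance after payment £17,121.07.
Month 2: interest £352.41; balance after payment £14,963.48.
Closed form: n = −ln(1 − rB₀/P)/ln(1+r) = −ln(0.84226)/ln(1.02058) ≈ 8.426, so the balance reaches zero during payment 9.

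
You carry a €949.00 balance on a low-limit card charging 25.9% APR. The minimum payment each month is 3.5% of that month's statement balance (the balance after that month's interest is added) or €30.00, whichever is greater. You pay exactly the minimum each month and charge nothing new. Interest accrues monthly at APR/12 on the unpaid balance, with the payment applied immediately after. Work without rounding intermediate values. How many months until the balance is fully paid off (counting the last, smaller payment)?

Monthly rate r = 25.9%/12 = 2.15833% = 0.0215833.
While 3.5% of the post-interest balance exceeds €30.00, each month B ← (B·(1+r))·(1 − 0.035), i.e. B shrinks by the factor (1+r)·0.965 = 0.98583.
This holds for months 1–9. Entering month 10 the balance is €834.60; 3.5% of the post-interest balance is now below €30.00, so the flat €30.00 minimum applies from here.
From month 10 a fixed €30.00 at rate r clears €834.60 in 43 more payments. Total: 9 + 43 = 52 months.

52 months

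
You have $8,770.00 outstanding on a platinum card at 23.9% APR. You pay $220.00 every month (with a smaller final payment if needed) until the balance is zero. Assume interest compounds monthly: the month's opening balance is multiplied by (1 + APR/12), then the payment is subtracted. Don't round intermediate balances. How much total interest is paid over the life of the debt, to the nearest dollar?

$8,852

Monthly rate r = 23.9%/12 = 1.99167% = 0.0199167.
Payoff takes n = ⌈−ln(1 − rB₀/P)/ln(1+r)⌉ = ⌈80.100⌉ = 81 payments; the last is $22.13.
Total paid = 80·$220.00 + $22.13 = $17,622.13.
Total interest = total paid − principal = $17,622.13 − $8,770.00 = $8,852.13.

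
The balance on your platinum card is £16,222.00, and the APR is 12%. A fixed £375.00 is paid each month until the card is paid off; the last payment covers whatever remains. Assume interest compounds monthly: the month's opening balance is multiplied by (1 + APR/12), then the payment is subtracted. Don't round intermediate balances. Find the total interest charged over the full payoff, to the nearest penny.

Monthly rate r = 12%/12 = 1% = 0.01.
Payoff takes n = ⌈−ln(1 − rB₀/P)/ln(1+r)⌉ = ⌈56.950⌉ = 57 payments; the last is £356.19.
Total paid = 56·£375.00 + £356.19 = £21,356.19.
Total interest = total paid − principal = £21,356.19 − £16,222.00 = £5,134.19.

£5,134.19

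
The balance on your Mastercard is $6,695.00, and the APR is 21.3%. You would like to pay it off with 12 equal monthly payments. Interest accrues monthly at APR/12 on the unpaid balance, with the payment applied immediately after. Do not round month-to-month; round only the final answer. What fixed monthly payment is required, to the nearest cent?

$624.36

Monthly rate r = 21.3%/12 = 1.775% = 0.01775.
Level-payment amortization: P = B₀·r / (1 − (1+r)^(−n)) = 6695.00·0.01775 / (1 − 1.01775^(−12)).
Denominator 1 − (1+r)^(−12) = 0.190332574.
P = 118.836 / 0.190332574 ≈ 624.36.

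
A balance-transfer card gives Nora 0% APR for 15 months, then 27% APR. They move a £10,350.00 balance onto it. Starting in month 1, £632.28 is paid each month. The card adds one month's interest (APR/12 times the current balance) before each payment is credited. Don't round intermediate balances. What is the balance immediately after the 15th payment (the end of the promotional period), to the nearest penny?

£865.80

Promo months 1–15 at r₀ = 0%/12 = 0; months 16+ at r₁ = 27%/12 = 0.0225.
After month 15 (no interest yet): B = £10,350.00 − 15·£632.28 = £865.80.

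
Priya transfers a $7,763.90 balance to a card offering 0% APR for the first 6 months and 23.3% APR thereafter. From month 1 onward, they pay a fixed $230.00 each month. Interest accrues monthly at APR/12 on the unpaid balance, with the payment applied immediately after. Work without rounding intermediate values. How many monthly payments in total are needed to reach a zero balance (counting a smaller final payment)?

Promo months 1–6 at r₀ = 0%/12 = 0; months 7+ at r₁ = 23.3%/12 = 0.0194167.
After month 6 (no interest yet): B = $7,763.90 − 6·$230.00 = $6,383.90.
Then at r₁ with $230.00/mo: n₂ = −ln(1 − r₁·B/P)/ln(1+r₁) ≈ 40.26 → 41 more payments.

47 months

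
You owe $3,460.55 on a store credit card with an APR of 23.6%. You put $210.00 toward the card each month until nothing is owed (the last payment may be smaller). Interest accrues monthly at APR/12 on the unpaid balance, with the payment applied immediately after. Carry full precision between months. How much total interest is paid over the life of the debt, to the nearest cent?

Monthly rate r = 23.6%/12 = 1.96667% = 0.0196667.
Payoff takes n = ⌈−ln(1 − rB₀/P)/ln(1+r)⌉ = ⌈20.111⌉ = 21 payments; the last is $23.60.
Total paid = 20·$210.00 + $23.60 = $4,223.60.
Total interest = total paid − principal = $4,223.60 − $3,460.55 = $763.05.

$763.05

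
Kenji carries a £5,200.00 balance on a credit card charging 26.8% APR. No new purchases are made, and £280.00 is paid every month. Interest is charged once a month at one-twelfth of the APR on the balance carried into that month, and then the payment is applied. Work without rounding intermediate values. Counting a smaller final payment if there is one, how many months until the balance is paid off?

Monthly rate r = 26.8%/12 = 2.23333% = 0.0223333.
Recurrence: B ← B·(1+r) − £280.00.
Month 1: interest £116.13; balance after payment £5,036.13.
Month 2: interest £112.47; balance after payment £4,868.61.
Closed form: n = −ln(1 − rB₀/P)/ln(1+r) = −ln(0.58524)/ln(1.02233) ≈ 24.255, so the balance reaches zero during payment 25.

25 months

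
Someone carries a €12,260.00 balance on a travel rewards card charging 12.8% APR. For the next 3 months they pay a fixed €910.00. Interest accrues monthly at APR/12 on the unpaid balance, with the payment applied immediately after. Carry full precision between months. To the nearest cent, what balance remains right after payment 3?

€9,897.30

Monthly rate r = 12.8%/12 = 1.06667% = 0.0106667.
Each month: B ← B·(1+r) − €910.00.
Month 1: interest €130.77; balance after payment €11,480.77.
Month 2: interest €122.46; balance after payment €10,693.23.
Month 3: interest €114.06; balance after payment €9,897.30.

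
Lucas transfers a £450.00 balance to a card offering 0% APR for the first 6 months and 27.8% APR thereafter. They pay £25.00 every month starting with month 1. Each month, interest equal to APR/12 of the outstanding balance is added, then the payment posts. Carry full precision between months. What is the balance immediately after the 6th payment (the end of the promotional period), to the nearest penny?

£300.00

Promo months 1–6 at r₀ = 0%/12 = 0; months 7+ at r₁ = 27.8%/12 = 0.0231667.
After month 6 (no interest yet): B = £450.00 − 6·£25.00 = £300.00.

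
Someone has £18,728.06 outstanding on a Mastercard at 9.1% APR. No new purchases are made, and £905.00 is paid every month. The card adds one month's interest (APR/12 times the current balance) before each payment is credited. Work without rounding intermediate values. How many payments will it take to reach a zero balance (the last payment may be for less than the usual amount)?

Monthly rate r = 9.1%/12 = 0.758333% = 0.00758333.
Recurrence: B ← B·(1+r) − £905.00.
Month 1: interest £142.02; balance after payment £17,965.08.
Month 2: interest £136.24; balance after payment £17,196.32.
Closed form: n = −ln(1 − rB₀/P)/ln(1+r) = −ln(0.84307)/ln(1.00758) ≈ 22.596, so the balance reaches zero during payment 23.

23 payments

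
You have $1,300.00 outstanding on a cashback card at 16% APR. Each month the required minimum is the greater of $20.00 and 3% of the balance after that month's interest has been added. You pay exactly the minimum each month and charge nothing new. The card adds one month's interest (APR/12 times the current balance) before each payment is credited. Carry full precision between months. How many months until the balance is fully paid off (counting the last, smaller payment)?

Monthly rate r = 16%/12 = 1.33333% = 0.0133333.
While 3% of the post-interest balance exceeds $20.00, each month B ← (B·(1+r))·(1 − 0.03), i.e. B shrinks by the factor (1+r)·0.97 = 0.98293.
This holds for months 1–40. Entering month 41 the balance is $652.99; 3% of the post-interest balance is now below $20.00, so the flat $20.00 minimum applies from here.
From month 41 a fixed $20.00 at rate r clears $652.99 in 44 more payments. Total: 40 + 44 = 84 months.

84 months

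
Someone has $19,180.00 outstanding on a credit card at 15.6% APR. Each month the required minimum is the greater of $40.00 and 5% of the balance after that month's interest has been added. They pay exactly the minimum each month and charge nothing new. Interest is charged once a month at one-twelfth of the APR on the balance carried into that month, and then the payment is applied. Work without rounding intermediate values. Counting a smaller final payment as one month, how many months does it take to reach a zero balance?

Monthly rate r = 15.6%/12 = 1.3% = 0.013.
While 5% of the post-interest balance exceeds $40.00, each month B ← (B·(1+r))·(1 − 0.05), i.e. B shrinks by the factor (1+r)·0.95 = 0.96235.
This holds for months 1–84. Entering month 85 the balance is $763.53; 5% of the post-interest balance is now below $40.00, so the flat $40.00 minimum applies from here.
From month 85 a fixed $40.00 at rate r clears $763.53 in 23 more payments. Total: 84 + 23 = 107 months.

107 months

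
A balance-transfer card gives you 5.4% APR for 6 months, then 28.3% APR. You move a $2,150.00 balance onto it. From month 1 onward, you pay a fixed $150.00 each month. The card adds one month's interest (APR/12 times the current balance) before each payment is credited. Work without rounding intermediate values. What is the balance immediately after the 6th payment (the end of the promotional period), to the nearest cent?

Promo months 1–6 at r₀ = 5.4%/12 = 0.0045; months 7+ at r₁ = 28.3%/12 = 0.0235833.
After month 6: iterate B ← B·(1+r₀) − $150.00 for 6 months → $1,298.52.

$1,298.52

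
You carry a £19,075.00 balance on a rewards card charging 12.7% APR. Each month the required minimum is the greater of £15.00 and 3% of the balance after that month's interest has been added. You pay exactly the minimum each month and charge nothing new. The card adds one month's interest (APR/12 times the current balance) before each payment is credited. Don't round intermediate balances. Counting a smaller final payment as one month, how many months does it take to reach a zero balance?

Monthly rate r = 12.7%/12 = 1.05833% = 0.0105833.
While 3% of the post-interest balance exceeds £15.00, each month B ← (B·(1+r))·(1 − 0.03), i.e. B shrinks by the factor (1+r)·0.97 = 0.98027.
This holds for months 1–184. Entering month 185 the balance is £487.23; 3% of the post-interest balance is now below £15.00, so the flat £15.00 minimum applies from here.
From month 185 a fixed £15.00 at rate r clears £487.23 in 41 more payments. Total: 184 + 41 = 225 months.

225 months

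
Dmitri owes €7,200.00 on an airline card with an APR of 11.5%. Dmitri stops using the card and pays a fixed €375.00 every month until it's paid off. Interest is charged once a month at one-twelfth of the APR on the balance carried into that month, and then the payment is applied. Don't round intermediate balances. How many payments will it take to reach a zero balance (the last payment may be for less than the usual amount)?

Monthly rate r = 11.5%/12 = 0.958333% = 0.00958333.
Recurrence: B ← B·(1+r) − €375.00.
Month 1: interest €69.00; balance after payment €6,894.00.
Month 2: interest €66.07; balance after payment €6,585.07.
Closed form: n = −ln(1 − rB₀/P)/ln(1+r) = −ln(0.816)/ln(1.00958) ≈ 21.320, so the balance reaches zero during payment 22.

22 months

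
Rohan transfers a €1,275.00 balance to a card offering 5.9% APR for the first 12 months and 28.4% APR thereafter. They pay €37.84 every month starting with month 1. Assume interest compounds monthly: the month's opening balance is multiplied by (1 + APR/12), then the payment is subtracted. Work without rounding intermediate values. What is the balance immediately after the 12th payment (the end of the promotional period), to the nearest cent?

Promo months 1–12 at r₀ = 5.9%/12 = 0.00491667; months 13+ at r₁ = 28.4%/12 = 0.0236667.
After month 12: iterate B ← B·(1+r₀) − €37.84 for 12 months → €885.73.

€885.73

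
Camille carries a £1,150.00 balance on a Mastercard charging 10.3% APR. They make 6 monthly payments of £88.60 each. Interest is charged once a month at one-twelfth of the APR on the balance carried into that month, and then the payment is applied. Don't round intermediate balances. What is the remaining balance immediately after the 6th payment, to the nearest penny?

£667.37

Monthly rate r = 10.3%/12 = 0.858333% = 0.00858333.
Each month: B ← B·(1+r) − £88.60.
Month 1: interest £9.87; balance after payment £1,071.27.
Month 2: interest £9.20; balance after payment £991.87.
Month 3: interest £8.51; balance after payment £911.78.
Month 4: interest £7.83; balance after payment £831.01.
Month 5: interest £7.13; balance after payment £749.54.
Month 6: interest £6.43; balance after payment £667.37.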